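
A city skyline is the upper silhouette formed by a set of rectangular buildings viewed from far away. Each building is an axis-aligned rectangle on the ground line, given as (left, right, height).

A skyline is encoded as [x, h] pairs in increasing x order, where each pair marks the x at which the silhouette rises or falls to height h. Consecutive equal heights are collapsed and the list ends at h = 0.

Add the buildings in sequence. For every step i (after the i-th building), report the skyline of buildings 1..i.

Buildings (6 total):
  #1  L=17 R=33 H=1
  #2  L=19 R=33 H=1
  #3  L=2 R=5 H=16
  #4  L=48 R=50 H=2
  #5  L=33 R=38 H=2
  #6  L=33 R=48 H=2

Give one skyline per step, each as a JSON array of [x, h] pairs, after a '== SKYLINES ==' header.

== SKYLINES ==
[[17,1],[33,0]]
[[17,1],[33,0]]
[[2,16],[5,0],[17,1],[33,0]]
[[2,16],[5,0],[17,1],[33,0],[48,2],[50,0]]
[[2,16],[5,0],[17,1],[33,2],[38,0],[48,2],[50,0]]
[[2,16],[5,0],[17,1],[33,2],[50,0]]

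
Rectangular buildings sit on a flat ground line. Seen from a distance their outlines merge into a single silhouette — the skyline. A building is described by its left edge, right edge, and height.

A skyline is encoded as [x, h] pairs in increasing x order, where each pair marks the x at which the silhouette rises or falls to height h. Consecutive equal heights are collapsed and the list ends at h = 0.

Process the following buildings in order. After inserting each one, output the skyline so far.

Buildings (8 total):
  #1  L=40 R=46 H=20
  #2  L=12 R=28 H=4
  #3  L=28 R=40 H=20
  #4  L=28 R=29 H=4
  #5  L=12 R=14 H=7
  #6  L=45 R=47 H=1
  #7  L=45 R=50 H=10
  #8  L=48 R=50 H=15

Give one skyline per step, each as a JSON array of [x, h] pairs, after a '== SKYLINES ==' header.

== SKYLINES ==
[[40,20],[46,0]]
[[12,4],[28,0],[40,20],[46,0]]
[[12,4],[28,20],[46,0]]
[[12,4],[28,20],[46,0]]
[[12,7],[14,4],[28,20],[46,0]]
[[12,7],[14,4],[28,20],[46,1],[47,0]]
[[12,7],[14,4],[28,20],[46,10],[50,0]]
[[12,7],[14,4],[28,20],[46,10],[48,15],[50,0]]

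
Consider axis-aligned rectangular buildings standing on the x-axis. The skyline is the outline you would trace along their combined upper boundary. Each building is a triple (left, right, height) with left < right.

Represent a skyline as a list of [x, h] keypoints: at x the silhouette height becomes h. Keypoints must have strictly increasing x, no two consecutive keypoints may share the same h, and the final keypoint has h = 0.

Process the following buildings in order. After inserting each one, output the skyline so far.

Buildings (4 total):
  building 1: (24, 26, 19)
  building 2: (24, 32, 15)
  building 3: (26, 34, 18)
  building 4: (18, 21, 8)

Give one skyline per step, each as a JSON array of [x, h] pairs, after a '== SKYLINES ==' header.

== SKYLINES ==
[[24,19],[26,0]]
[[24,19],[26,15],[32,0]]
[[24,19],[26,18],[34,0]]
[[18,8],[21,0],[24,19],[26,18],[34,0]]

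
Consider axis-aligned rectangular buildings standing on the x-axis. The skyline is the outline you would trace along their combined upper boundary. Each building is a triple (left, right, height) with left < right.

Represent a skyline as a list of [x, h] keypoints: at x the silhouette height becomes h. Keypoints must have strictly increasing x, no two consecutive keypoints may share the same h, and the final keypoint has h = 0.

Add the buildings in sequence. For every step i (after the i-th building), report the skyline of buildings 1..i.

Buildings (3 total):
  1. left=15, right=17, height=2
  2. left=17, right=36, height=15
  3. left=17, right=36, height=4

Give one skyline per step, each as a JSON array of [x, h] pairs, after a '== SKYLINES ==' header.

== SKYLINES ==
[[15,2],[17,0]]
[[15,2],[17,15],[36,0]]
[[15,2],[17,15],[36,0]]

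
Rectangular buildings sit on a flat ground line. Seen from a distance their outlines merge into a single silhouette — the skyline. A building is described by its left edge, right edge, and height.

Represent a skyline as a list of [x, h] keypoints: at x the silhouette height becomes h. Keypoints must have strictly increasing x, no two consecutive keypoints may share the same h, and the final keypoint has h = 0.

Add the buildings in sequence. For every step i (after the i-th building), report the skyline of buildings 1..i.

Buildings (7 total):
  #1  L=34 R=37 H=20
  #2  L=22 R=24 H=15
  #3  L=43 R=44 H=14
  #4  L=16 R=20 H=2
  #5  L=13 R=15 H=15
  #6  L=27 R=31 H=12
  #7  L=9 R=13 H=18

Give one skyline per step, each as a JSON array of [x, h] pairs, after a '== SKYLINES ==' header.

== SKYLINES ==
[[34,20],[37,0]]
[[22,15],[24,0],[34,20],[37,0]]
[[22,15],[24,0],[34,20],[37,0],[43,14],[44,0]]
[[16,2],[20,0],[22,15],[24,0],[34,20],[37,0],[43,14],[44,0]]
[[13,15],[15,0],[16,2],[20,0],[22,15],[24,0],[34,20],[37,0],[43,14],[44,0]]
[[13,15],[15,0],[16,2],[20,0],[22,15],[24,0],[27,12],[31,0],[34,20],[37,0],[43,14],[44,0]]
[[9,18],[13,15],[15,0],[16,2],[20,0],[22,15],[24,0],[27,12],[31,0],[34,20],[37,0],[43,14],[44,0]]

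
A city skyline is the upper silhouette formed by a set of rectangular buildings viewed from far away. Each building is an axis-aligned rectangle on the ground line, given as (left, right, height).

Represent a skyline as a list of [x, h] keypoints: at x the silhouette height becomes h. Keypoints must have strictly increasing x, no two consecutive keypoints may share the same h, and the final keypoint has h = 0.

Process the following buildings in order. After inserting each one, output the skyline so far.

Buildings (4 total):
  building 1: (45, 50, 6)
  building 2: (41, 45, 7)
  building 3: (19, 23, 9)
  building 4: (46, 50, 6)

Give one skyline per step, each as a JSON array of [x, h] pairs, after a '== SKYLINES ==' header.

== SKYLINES ==
[[45,6],[50,0]]
[[41,7],[45,6],[50,0]]
[[19,9],[23,0],[41,7],[45,6],[50,0]]
[[19,9],[23,0],[41,7],[45,6],[50,0]]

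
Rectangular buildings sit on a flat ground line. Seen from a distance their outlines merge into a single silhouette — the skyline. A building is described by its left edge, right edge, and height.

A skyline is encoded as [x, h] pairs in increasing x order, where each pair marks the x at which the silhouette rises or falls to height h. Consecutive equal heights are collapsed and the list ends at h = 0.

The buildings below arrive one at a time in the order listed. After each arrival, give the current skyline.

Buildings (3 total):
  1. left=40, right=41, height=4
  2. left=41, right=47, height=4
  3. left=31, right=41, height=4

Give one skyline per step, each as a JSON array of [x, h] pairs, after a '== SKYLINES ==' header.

== SKYLINES ==
[[40,4],[41,0]]
[[40,4],[47,0]]
[[31,4],[47,0]]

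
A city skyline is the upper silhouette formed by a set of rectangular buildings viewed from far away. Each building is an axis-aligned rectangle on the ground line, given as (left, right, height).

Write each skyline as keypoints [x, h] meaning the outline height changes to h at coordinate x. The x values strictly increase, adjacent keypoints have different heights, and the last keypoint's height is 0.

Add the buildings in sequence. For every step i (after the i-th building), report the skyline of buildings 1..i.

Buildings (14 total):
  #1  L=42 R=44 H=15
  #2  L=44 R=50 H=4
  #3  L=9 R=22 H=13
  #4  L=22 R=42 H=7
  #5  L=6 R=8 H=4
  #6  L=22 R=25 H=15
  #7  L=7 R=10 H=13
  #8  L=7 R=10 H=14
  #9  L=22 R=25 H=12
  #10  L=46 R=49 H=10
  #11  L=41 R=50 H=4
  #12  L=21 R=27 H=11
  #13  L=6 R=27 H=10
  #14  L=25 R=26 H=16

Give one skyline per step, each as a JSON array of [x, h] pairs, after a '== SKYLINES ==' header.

== SKYLINES ==
[[42,15],[44,0]]
[[42,15],[44,4],[50,0]]
[[9,13],[22,0],[42,15],[44,4],[50,0]]
[[9,13],[22,7],[42,15],[44,4],[50,0]]
[[6,4],[8,0],[9,13],[22,7],[42,15],[44,4],[50,0]]
[[6,4],[8,0],[9,13],[22,15],[25,7],[42,15],[44,4],[50,0]]
[[6,4],[7,13],[22,15],[25,7],[42,15],[44,4],[50,0]]
[[6,4],[7,14],[10,13],[22,15],[25,7],[42,15],[44,4],[50,0]]
[[6,4],[7,14],[10,13],[22,15],[25,7],[42,15],[44,4],[50,0]]
[[6,4],[7,14],[10,13],[22,15],[25,7],[42,15],[44,4],[46,10],[49,4],[50,0]]
[[6,4],[7,14],[10,13],[22,15],[25,7],[42,15],[44,4],[46,10],[49,4],[50,0]]
[[6,4],[7,14],[10,13],[22,15],[25,11],[27,7],[42,15],[44,4],[46,10],[49,4],[50,0]]
[[6,10],[7,14],[10,13],[22,15],[25,11],[27,7],[42,15],[44,4],[46,10],[49,4],[50,0]]
[[6,10],[7,14],[10,13],[22,15],[25,16],[26,11],[27,7],[42,15],[44,4],[46,10],[49,4],[50,0]]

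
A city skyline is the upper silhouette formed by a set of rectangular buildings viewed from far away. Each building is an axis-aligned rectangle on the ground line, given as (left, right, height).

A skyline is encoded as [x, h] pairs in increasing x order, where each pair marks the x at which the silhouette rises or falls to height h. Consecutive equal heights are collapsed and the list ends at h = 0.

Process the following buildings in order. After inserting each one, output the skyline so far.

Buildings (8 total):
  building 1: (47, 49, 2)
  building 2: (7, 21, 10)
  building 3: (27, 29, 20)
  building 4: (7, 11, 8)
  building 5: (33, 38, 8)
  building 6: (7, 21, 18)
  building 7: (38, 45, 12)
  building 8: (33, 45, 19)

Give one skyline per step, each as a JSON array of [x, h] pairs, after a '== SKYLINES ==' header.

== SKYLINES ==
[[47,2],[49,0]]
[[7,10],[21,0],[47,2],[49,0]]
[[7,10],[21,0],[27,20],[29,0],[47,2],[49,0]]
[[7,10],[21,0],[27,20],[29,0],[47,2],[49,0]]
[[7,10],[21,0],[27,20],[29,0],[33,8],[38,0],[47,2],[49,0]]
[[7,18],[21,0],[27,20],[29,0],[33,8],[38,0],[47,2],[49,0]]
[[7,18],[21,0],[27,20],[29,0],[33,8],[38,12],[45,0],[47,2],[49,0]]
[[7,18],[21,0],[27,20],[29,0],[33,19],[45,0],[47,2],[49,0]]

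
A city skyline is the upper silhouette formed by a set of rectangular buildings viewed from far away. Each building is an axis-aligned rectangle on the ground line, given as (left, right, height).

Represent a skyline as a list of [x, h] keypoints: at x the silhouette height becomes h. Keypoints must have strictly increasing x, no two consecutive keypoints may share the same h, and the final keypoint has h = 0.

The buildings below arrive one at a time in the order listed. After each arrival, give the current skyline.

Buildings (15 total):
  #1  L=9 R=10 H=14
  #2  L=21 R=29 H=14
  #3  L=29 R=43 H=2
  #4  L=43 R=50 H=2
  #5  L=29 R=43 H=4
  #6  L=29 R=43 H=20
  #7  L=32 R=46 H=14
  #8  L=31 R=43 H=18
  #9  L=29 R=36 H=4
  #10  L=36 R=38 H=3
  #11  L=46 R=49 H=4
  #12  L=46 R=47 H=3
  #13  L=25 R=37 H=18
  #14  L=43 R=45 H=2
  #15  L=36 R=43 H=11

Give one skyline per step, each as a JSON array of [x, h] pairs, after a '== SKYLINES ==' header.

== SKYLINES ==
[[9,14],[10,0]]
[[9,14],[10,0],[21,14],[29,0]]
[[9,14],[10,0],[21,14],[29,2],[43,0]]
[[9,14],[10,0],[21,14],[29,2],[50,0]]
[[9,14],[10,0],[21,14],[29,4],[43,2],[50,0]]
[[9,14],[10,0],[21,14],[29,20],[43,2],[50,0]]
[[9,14],[10,0],[21,14],[29,20],[43,14],[46,2],[50,0]]
[[9,14],[10,0],[21,14],[29,20],[43,14],[46,2],[50,0]]
[[9,14],[10,0],[21,14],[29,20],[43,14],[46,2],[50,0]]
[[9,14],[10,0],[21,14],[29,20],[43,14],[46,2],[50,0]]
[[9,14],[10,0],[21,14],[29,20],[43,14],[46,4],[49,2],[50,0]]
[[9,14],[10,0],[21,14],[29,20],[43,14],[46,4],[49,2],[50,0]]
[[9,14],[10,0],[21,14],[25,18],[29,20],[43,14],[46,4],[49,2],[50,0]]
[[9,14],[10,0],[21,14],[25,18],[29,20],[43,14],[46,4],[49,2],[50,0]]
[[9,14],[10,0],[21,14],[25,18],[29,20],[43,14],[46,4],[49,2],[50,0]]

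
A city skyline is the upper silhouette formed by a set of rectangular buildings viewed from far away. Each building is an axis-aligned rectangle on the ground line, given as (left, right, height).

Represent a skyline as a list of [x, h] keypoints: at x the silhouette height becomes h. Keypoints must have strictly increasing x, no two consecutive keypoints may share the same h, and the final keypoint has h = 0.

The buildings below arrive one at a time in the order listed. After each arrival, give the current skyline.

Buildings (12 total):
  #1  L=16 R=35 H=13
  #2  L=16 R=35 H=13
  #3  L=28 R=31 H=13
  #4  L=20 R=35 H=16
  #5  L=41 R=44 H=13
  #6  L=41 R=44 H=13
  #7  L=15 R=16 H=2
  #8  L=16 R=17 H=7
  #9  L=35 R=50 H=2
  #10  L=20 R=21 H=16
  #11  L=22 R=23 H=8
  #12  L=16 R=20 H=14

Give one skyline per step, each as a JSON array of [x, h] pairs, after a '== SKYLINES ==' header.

== SKYLINES ==
[[16,13],[35,0]]
[[16,13],[35,0]]
[[16,13],[35,0]]
[[16,13],[20,16],[35,0]]
[[16,13],[20,16],[35,0],[41,13],[44,0]]
[[16,13],[20,16],[35,0],[41,13],[44,0]]
[[15,2],[16,13],[20,16],[35,0],[41,13],[44,0]]
[[15,2],[16,13],[20,16],[35,0],[41,13],[44,0]]
[[15,2],[16,13],[20,16],[35,2],[41,13],[44,2],[50,0]]
[[15,2],[16,13],[20,16],[35,2],[41,13],[44,2],[50,0]]
[[15,2],[16,13],[20,16],[35,2],[41,13],[44,2],[50,0]]
[[15,2],[16,14],[20,16],[35,2],[41,13],[44,2],[50,0]]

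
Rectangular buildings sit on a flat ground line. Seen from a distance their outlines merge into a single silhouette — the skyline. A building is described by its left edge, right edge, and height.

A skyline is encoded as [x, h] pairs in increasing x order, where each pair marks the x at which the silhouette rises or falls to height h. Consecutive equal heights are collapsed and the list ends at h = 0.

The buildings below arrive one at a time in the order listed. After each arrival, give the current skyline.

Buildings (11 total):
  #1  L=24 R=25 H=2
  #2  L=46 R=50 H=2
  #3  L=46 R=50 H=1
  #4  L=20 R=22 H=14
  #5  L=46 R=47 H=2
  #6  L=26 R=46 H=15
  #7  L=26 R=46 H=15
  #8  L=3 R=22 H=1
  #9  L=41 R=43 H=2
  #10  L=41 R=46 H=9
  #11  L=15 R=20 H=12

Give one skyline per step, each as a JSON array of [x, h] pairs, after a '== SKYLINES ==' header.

== SKYLINES ==
[[24,2],[25,0]]
[[24,2],[25,0],[46,2],[50,0]]
[[24,2],[25,0],[46,2],[50,0]]
[[20,14],[22,0],[24,2],[25,0],[46,2],[50,0]]
[[20,14],[22,0],[24,2],[25,0],[46,2],[50,0]]
[[20,14],[22,0],[24,2],[25,0],[26,15],[46,2],[50,0]]
[[20,14],[22,0],[24,2],[25,0],[26,15],[46,2],[50,0]]
[[3,1],[20,14],[22,0],[24,2],[25,0],[26,15],[46,2],[50,0]]
[[3,1],[20,14],[22,0],[24,2],[25,0],[26,15],[46,2],[50,0]]
[[3,1],[20,14],[22,0],[24,2],[25,0],[26,15],[46,2],[50,0]]
[[3,1],[15,12],[20,14],[22,0],[24,2],[25,0],[26,15],[46,2],[50,0]]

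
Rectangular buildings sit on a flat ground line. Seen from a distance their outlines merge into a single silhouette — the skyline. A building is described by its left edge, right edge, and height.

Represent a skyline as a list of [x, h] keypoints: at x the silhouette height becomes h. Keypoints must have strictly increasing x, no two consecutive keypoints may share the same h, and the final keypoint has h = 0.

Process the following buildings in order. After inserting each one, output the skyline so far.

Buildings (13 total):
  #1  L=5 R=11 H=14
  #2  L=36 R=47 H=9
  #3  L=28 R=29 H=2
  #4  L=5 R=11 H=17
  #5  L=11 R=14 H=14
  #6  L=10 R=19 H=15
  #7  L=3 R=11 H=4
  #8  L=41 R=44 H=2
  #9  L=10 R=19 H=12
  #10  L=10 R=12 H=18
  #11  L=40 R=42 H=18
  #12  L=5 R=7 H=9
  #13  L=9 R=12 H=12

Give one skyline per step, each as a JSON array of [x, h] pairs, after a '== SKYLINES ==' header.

== SKYLINES ==
[[5,14],[11,0]]
[[5,14],[11,0],[36,9],[47,0]]
[[5,14],[11,0],[28,2],[29,0],[36,9],[47,0]]
[[5,17],[11,0],[28,2],[29,0],[36,9],[47,0]]
[[5,17],[11,14],[14,0],[28,2],[29,0],[36,9],[47,0]]
[[5,17],[11,15],[19,0],[28,2],[29,0],[36,9],[47,0]]
[[3,4],[5,17],[11,15],[19,0],[28,2],[29,0],[36,9],[47,0]]
[[3,4],[5,17],[11,15],[19,0],[28,2],[29,0],[36,9],[47,0]]
[[3,4],[5,17],[11,15],[19,0],[28,2],[29,0],[36,9],[47,0]]
[[3,4],[5,17],[10,18],[12,15],[19,0],[28,2],[29,0],[36,9],[47,0]]
[[3,4],[5,17],[10,18],[12,15],[19,0],[28,2],[29,0],[36,9],[40,18],[42,9],[47,0]]
[[3,4],[5,17],[10,18],[12,15],[19,0],[28,2],[29,0],[36,9],[40,18],[42,9],[47,0]]
[[3,4],[5,17],[10,18],[12,15],[19,0],[28,2],[29,0],[36,9],[40,18],[42,9],[47,0]]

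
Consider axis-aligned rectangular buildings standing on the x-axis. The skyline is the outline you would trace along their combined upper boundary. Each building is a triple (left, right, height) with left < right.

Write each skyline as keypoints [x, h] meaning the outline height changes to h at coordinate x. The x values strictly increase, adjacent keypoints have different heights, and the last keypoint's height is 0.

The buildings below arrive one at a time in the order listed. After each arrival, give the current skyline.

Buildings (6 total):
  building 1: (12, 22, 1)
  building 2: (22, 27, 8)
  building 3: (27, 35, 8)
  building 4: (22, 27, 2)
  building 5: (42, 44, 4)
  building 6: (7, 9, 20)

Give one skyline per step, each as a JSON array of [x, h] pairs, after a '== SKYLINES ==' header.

== SKYLINES ==
[[12,1],[22,0]]
[[12,1],[22,8],[27,0]]
[[12,1],[22,8],[35,0]]
[[12,1],[22,8],[35,0]]
[[12,1],[22,8],[35,0],[42,4],[44,0]]
[[7,20],[9,0],[12,1],[22,8],[35,0],[42,4],[44,0]]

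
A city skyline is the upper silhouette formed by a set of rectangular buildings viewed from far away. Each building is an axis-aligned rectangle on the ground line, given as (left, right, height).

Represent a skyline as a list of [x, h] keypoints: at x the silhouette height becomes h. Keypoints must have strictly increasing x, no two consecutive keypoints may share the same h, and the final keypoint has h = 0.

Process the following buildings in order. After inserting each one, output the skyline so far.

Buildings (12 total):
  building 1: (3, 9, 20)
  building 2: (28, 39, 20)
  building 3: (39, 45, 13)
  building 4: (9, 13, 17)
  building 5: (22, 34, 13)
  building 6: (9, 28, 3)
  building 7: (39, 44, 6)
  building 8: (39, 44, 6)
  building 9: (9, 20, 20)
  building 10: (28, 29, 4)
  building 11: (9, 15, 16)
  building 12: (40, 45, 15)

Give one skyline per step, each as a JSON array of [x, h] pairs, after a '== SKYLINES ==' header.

== SKYLINES ==
[[3,20],[9,0]]
[[3,20],[9,0],[28,20],[39,0]]
[[3,20],[9,0],[28,20],[39,13],[45,0]]
[[3,20],[9,17],[13,0],[28,20],[39,13],[45,0]]
[[3,20],[9,17],[13,0],[22,13],[28,20],[39,13],[45,0]]
[[3,20],[9,17],[13,3],[22,13],[28,20],[39,13],[45,0]]
[[3,20],[9,17],[13,3],[22,13],[28,20],[39,13],[45,0]]
[[3,20],[9,17],[13,3],[22,13],[28,20],[39,13],[45,0]]
[[3,20],[20,3],[22,13],[28,20],[39,13],[45,0]]
[[3,20],[20,3],[22,13],[28,20],[39,13],[45,0]]
[[3,20],[20,3],[22,13],[28,20],[39,13],[45,0]]
[[3,20],[20,3],[22,13],[28,20],[39,13],[40,15],[45,0]]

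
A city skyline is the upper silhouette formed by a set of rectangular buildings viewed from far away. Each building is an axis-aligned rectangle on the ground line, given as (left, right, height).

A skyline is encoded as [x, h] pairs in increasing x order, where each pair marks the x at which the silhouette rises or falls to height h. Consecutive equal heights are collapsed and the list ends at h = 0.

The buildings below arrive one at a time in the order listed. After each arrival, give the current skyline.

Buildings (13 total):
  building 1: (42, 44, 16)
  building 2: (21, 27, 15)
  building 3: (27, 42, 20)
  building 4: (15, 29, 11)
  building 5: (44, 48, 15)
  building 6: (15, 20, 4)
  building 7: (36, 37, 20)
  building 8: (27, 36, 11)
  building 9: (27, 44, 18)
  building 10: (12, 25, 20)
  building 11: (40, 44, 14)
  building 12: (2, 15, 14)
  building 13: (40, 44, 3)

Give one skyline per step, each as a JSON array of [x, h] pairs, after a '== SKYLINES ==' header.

== SKYLINES ==
[[42,16],[44,0]]
[[21,15],[27,0],[42,16],[44,0]]
[[21,15],[27,20],[42,16],[44,0]]
[[15,11],[21,15],[27,20],[42,16],[44,0]]
[[15,11],[21,15],[27,20],[42,16],[44,15],[48,0]]
[[15,11],[21,15],[27,20],[42,16],[44,15],[48,0]]
[[15,11],[21,15],[27,20],[42,16],[44,15],[48,0]]
[[15,11],[21,15],[27,20],[42,16],[44,15],[48,0]]
[[15,11],[21,15],[27,20],[42,18],[44,15],[48,0]]
[[12,20],[25,15],[27,20],[42,18],[44,15],[48,0]]
[[12,20],[25,15],[27,20],[42,18],[44,15],[48,0]]
[[2,14],[12,20],[25,15],[27,20],[42,18],[44,15],[48,0]]
[[2,14],[12,20],[25,15],[27,20],[42,18],[44,15],[48,0]]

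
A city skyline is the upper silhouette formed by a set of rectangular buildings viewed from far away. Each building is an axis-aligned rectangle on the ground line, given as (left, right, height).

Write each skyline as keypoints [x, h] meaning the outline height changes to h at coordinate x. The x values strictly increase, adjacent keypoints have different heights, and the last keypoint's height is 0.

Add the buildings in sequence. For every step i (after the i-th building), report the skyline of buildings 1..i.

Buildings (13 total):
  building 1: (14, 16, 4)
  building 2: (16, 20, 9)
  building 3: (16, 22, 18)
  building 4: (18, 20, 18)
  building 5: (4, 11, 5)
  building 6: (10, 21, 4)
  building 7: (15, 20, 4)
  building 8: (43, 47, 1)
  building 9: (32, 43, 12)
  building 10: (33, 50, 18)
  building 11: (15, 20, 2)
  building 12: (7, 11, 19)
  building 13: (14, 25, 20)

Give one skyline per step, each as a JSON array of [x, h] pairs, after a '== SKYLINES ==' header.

== SKYLINES ==
[[14,4],[16,0]]
[[14,4],[16,9],[20,0]]
[[14,4],[16,18],[22,0]]
[[14,4],[16,18],[22,0]]
[[4,5],[11,0],[14,4],[16,18],[22,0]]
[[4,5],[11,4],[16,18],[22,0]]
[[4,5],[11,4],[16,18],[22,0]]
[[4,5],[11,4],[16,18],[22,0],[43,1],[47,0]]
[[4,5],[11,4],[16,18],[22,0],[32,12],[43,1],[47,0]]
[[4,5],[11,4],[16,18],[22,0],[32,12],[33,18],[50,0]]
[[4,5],[11,4],[16,18],[22,0],[32,12],[33,18],[50,0]]
[[4,5],[7,19],[11,4],[16,18],[22,0],[32,12],[33,18],[50,0]]
[[4,5],[7,19],[11,4],[14,20],[25,0],[32,12],[33,18],[50,0]]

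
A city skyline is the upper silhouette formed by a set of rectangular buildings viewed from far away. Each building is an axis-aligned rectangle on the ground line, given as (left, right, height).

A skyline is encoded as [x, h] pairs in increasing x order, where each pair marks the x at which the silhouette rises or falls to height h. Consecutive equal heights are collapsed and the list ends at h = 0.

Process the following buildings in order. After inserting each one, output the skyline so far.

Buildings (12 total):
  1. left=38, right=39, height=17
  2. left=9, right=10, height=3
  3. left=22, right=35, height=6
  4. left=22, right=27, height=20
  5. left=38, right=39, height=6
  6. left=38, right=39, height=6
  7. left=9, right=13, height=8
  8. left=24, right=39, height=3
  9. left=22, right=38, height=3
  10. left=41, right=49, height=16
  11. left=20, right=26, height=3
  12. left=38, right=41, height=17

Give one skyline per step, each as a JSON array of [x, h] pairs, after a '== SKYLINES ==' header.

== SKYLINES ==
[[38,17],[39,0]]
[[9,3],[10,0],[38,17],[39,0]]
[[9,3],[10,0],[22,6],[35,0],[38,17],[39,0]]
[[9,3],[10,0],[22,20],[27,6],[35,0],[38,17],[39,0]]
[[9,3],[10,0],[22,20],[27,6],[35,0],[38,17],[39,0]]
[[9,3],[10,0],[22,20],[27,6],[35,0],[38,17],[39,0]]
[[9,8],[13,0],[22,20],[27,6],[35,0],[38,17],[39,0]]
[[9,8],[13,0],[22,20],[27,6],[35,3],[38,17],[39,0]]
[[9,8],[13,0],[22,20],[27,6],[35,3],[38,17],[39,0]]
[[9,8],[13,0],[22,20],[27,6],[35,3],[38,17],[39,0],[41,16],[49,0]]
[[9,8],[13,0],[20,3],[22,20],[27,6],[35,3],[38,17],[39,0],[41,16],[49,0]]
[[9,8],[13,0],[20,3],[22,20],[27,6],[35,3],[38,17],[41,16],[49,0]]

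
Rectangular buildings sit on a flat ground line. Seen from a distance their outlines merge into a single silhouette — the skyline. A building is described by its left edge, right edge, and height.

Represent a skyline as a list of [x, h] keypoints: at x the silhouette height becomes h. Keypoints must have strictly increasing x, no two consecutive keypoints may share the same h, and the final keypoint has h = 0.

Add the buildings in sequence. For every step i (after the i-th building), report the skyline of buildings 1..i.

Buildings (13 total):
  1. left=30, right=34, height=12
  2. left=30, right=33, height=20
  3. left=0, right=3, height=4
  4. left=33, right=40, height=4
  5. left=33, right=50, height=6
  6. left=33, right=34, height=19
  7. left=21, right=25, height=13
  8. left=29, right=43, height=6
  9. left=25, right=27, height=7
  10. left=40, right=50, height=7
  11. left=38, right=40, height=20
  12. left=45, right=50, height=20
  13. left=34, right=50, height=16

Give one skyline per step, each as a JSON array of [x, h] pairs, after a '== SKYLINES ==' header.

== SKYLINES ==
[[30,12],[34,0]]
[[30,20],[33,12],[34,0]]
[[0,4],[3,0],[30,20],[33,12],[34,0]]
[[0,4],[3,0],[30,20],[33,12],[34,4],[40,0]]
[[0,4],[3,0],[30,20],[33,12],[34,6],[50,0]]
[[0,4],[3,0],[30,20],[33,19],[34,6],[50,0]]
[[0,4],[3,0],[21,13],[25,0],[30,20],[33,19],[34,6],[50,0]]
[[0,4],[3,0],[21,13],[25,0],[29,6],[30,20],[33,19],[34,6],[50,0]]
[[0,4],[3,0],[21,13],[25,7],[27,0],[29,6],[30,20],[33,19],[34,6],[50,0]]
[[0,4],[3,0],[21,13],[25,7],[27,0],[29,6],[30,20],[33,19],[34,6],[40,7],[50,0]]
[[0,4],[3,0],[21,13],[25,7],[27,0],[29,6],[30,20],[33,19],[34,6],[38,20],[40,7],[50,0]]
[[0,4],[3,0],[21,13],[25,7],[27,0],[29,6],[30,20],[33,19],[34,6],[38,20],[40,7],[45,20],[50,0]]
[[0,4],[3,0],[21,13],[25,7],[27,0],[29,6],[30,20],[33,19],[34,16],[38,20],[40,16],[45,20],[50,0]]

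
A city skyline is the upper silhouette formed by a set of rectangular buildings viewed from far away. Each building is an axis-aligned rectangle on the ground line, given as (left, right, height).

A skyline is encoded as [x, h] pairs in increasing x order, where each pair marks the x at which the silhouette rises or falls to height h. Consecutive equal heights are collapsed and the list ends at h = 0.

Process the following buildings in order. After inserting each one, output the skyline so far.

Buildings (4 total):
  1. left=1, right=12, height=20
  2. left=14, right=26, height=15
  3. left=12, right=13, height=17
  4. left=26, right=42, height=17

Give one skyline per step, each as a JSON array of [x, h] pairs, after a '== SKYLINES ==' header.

== SKYLINES ==
[[1,20],[12,0]]
[[1,20],[12,0],[14,15],[26,0]]
[[1,20],[12,17],[13,0],[14,15],[26,0]]
[[1,20],[12,17],[13,0],[14,15],[26,17],[42,0]]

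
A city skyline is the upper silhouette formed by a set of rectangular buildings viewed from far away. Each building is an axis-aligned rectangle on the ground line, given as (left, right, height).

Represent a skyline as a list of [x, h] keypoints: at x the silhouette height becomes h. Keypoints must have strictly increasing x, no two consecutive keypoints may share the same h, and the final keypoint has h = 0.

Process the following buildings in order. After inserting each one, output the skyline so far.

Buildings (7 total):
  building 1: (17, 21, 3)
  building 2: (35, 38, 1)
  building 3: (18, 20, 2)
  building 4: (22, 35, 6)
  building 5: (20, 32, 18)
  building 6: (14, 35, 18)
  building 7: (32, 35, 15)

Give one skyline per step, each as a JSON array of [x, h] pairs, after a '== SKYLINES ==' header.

== SKYLINES ==
[[17,3],[21,0]]
[[17,3],[21,0],[35,1],[38,0]]
[[17,3],[21,0],[35,1],[38,0]]
[[17,3],[21,0],[22,6],[35,1],[38,0]]
[[17,3],[20,18],[32,6],[35,1],[38,0]]
[[14,18],[35,1],[38,0]]
[[14,18],[35,1],[38,0]]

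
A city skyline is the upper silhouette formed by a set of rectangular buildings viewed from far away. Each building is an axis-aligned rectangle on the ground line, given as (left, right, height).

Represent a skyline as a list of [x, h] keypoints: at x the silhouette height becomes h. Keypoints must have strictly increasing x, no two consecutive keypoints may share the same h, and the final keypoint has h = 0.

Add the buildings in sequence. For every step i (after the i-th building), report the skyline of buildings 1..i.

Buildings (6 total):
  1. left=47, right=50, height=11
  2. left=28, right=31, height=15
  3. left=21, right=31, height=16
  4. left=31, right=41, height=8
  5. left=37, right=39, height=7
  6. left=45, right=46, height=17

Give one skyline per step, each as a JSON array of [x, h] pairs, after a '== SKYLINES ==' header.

== SKYLINES ==
[[47,11],[50,0]]
[[28,15],[31,0],[47,11],[50,0]]
[[21,16],[31,0],[47,11],[50,0]]
[[21,16],[31,8],[41,0],[47,11],[50,0]]
[[21,16],[31,8],[41,0],[47,11],[50,0]]
[[21,16],[31,8],[41,0],[45,17],[46,0],[47,11],[50,0]]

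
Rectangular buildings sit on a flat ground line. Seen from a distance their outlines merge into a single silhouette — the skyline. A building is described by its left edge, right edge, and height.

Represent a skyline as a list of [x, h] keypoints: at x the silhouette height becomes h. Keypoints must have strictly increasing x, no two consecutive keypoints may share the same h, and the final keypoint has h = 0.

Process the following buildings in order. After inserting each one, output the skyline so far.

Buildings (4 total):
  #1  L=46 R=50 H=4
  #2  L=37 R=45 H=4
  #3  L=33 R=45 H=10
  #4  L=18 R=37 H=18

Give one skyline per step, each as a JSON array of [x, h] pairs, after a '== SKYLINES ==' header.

== SKYLINES ==
[[46,4],[50,0]]
[[37,4],[45,0],[46,4],[50,0]]
[[33,10],[45,0],[46,4],[50,0]]
[[18,18],[37,10],[45,0],[46,4],[50,0]]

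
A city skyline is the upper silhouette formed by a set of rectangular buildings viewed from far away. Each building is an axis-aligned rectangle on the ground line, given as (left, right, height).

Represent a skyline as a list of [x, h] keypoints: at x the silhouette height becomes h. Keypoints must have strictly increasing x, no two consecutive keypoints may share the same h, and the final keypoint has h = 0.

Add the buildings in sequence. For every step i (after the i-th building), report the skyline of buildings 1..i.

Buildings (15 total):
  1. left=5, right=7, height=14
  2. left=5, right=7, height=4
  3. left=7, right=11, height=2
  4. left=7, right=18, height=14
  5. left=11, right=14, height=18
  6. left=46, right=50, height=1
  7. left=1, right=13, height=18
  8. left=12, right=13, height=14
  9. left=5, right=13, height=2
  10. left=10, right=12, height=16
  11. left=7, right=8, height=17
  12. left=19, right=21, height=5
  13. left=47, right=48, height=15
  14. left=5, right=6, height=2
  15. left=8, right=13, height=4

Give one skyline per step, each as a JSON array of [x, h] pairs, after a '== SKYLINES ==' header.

== SKYLINES ==
[[5,14],[7,0]]
[[5,14],[7,0]]
[[5,14],[7,2],[11,0]]
[[5,14],[18,0]]
[[5,14],[11,18],[14,14],[18,0]]
[[5,14],[11,18],[14,14],[18,0],[46,1],[50,0]]
[[1,18],[14,14],[18,0],[46,1],[50,0]]
[[1,18],[14,14],[18,0],[46,1],[50,0]]
[[1,18],[14,14],[18,0],[46,1],[50,0]]
[[1,18],[14,14],[18,0],[46,1],[50,0]]
[[1,18],[14,14],[18,0],[46,1],[50,0]]
[[1,18],[14,14],[18,0],[19,5],[21,0],[46,1],[50,0]]
[[1,18],[14,14],[18,0],[19,5],[21,0],[46,1],[47,15],[48,1],[50,0]]
[[1,18],[14,14],[18,0],[19,5],[21,0],[46,1],[47,15],[48,1],[50,0]]
[[1,18],[14,14],[18,0],[19,5],[21,0],[46,1],[47,15],[48,1],[50,0]]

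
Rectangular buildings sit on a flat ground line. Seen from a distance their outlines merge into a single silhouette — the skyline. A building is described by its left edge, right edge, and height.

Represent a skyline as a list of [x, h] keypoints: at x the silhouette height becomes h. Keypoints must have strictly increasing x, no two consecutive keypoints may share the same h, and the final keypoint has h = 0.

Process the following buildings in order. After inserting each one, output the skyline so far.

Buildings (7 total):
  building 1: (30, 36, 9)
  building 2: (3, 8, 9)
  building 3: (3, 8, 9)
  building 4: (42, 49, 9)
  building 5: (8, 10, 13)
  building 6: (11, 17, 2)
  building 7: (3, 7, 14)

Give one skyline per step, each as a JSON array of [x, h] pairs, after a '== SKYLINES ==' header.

== SKYLINES ==
[[30,9],[36,0]]
[[3,9],[8,0],[30,9],[36,0]]
[[3,9],[8,0],[30,9],[36,0]]
[[3,9],[8,0],[30,9],[36,0],[42,9],[49,0]]
[[3,9],[8,13],[10,0],[30,9],[36,0],[42,9],[49,0]]
[[3,9],[8,13],[10,0],[11,2],[17,0],[30,9],[36,0],[42,9],[49,0]]
[[3,14],[7,9],[8,13],[10,0],[11,2],[17,0],[30,9],[36,0],[42,9],[49,0]]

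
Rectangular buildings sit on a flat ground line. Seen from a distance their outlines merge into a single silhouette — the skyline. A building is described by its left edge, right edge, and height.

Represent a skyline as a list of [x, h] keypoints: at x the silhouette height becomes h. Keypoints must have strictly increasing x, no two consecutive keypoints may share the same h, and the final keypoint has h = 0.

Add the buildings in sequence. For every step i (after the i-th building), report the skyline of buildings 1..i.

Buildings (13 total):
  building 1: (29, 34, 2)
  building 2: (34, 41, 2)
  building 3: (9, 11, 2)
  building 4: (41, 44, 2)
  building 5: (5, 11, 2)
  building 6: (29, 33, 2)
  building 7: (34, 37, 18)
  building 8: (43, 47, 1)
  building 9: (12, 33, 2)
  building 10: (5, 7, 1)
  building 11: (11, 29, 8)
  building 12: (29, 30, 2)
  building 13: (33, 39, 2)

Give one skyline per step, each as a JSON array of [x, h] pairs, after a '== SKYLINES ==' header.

== SKYLINES ==
[[29,2],[34,0]]
[[29,2],[41,0]]
[[9,2],[11,0],[29,2],[41,0]]
[[9,2],[11,0],[29,2],[44,0]]
[[5,2],[11,0],[29,2],[44,0]]
[[5,2],[11,0],[29,2],[44,0]]
[[5,2],[11,0],[29,2],[34,18],[37,2],[44,0]]
[[5,2],[11,0],[29,2],[34,18],[37,2],[44,1],[47,0]]
[[5,2],[11,0],[12,2],[34,18],[37,2],[44,1],[47,0]]
[[5,2],[11,0],[12,2],[34,18],[37,2],[44,1],[47,0]]
[[5,2],[11,8],[29,2],[34,18],[37,2],[44,1],[47,0]]
[[5,2],[11,8],[29,2],[34,18],[37,2],[44,1],[47,0]]
[[5,2],[11,8],[29,2],[34,18],[37,2],[44,1],[47,0]]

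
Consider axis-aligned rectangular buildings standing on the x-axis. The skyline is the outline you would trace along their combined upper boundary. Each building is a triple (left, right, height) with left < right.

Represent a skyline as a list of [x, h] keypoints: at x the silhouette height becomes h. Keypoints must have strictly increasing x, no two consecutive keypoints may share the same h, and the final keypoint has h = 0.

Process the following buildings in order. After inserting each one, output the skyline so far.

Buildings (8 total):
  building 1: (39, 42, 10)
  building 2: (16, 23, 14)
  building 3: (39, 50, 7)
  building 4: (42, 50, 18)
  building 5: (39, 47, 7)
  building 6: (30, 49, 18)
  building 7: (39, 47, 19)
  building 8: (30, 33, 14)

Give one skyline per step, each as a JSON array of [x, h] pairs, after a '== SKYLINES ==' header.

== SKYLINES ==
[[39,10],[42,0]]
[[16,14],[23,0],[39,10],[42,0]]
[[16,14],[23,0],[39,10],[42,7],[50,0]]
[[16,14],[23,0],[39,10],[42,18],[50,0]]
[[16,14],[23,0],[39,10],[42,18],[50,0]]
[[16,14],[23,0],[30,18],[50,0]]
[[16,14],[23,0],[30,18],[39,19],[47,18],[50,0]]
[[16,14],[23,0],[30,18],[39,19],[47,18],[50,0]]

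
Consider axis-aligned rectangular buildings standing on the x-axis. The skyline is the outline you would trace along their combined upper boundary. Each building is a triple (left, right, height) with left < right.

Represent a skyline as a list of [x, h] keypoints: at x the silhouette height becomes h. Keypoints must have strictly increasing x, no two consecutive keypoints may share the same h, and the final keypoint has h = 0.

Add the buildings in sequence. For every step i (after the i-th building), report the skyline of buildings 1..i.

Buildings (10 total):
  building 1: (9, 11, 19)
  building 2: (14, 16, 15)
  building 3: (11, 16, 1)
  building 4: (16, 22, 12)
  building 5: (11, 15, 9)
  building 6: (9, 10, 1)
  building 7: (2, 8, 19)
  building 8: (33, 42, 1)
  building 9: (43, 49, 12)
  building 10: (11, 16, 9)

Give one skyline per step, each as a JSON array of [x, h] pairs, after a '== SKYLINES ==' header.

== SKYLINES ==
[[9,19],[11,0]]
[[9,19],[11,0],[14,15],[16,0]]
[[9,19],[11,1],[14,15],[16,0]]
[[9,19],[11,1],[14,15],[16,12],[22,0]]
[[9,19],[11,9],[14,15],[16,12],[22,0]]
[[9,19],[11,9],[14,15],[16,12],[22,0]]
[[2,19],[8,0],[9,19],[11,9],[14,15],[16,12],[22,0]]
[[2,19],[8,0],[9,19],[11,9],[14,15],[16,12],[22,0],[33,1],[42,0]]
[[2,19],[8,0],[9,19],[11,9],[14,15],[16,12],[22,0],[33,1],[42,0],[43,12],[49,0]]
[[2,19],[8,0],[9,19],[11,9],[14,15],[16,12],[22,0],[33,1],[42,0],[43,12],[49,0]]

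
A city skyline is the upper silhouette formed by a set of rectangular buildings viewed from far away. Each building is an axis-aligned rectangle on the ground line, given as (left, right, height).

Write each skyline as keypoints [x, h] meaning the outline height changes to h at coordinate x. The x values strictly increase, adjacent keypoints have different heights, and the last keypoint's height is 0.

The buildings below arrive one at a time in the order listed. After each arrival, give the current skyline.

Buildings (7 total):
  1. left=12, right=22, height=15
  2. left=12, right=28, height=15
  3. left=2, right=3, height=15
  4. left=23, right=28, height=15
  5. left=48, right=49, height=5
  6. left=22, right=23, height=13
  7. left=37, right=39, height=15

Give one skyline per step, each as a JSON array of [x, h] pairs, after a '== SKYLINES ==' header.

== SKYLINES ==
[[12,15],[22,0]]
[[12,15],[28,0]]
[[2,15],[3,0],[12,15],[28,0]]
[[2,15],[3,0],[12,15],[28,0]]
[[2,15],[3,0],[12,15],[28,0],[48,5],[49,0]]
[[2,15],[3,0],[12,15],[28,0],[48,5],[49,0]]
[[2,15],[3,0],[12,15],[28,0],[37,15],[39,0],[48,5],[49,0]]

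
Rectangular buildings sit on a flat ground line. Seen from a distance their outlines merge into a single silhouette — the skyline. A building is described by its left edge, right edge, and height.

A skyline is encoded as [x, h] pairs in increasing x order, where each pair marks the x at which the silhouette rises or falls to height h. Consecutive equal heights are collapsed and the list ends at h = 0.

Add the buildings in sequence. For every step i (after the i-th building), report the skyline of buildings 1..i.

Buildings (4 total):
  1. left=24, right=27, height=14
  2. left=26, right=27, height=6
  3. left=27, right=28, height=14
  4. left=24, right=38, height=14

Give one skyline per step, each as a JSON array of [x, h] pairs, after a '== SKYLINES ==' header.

== SKYLINES ==
[[24,14],[27,0]]
[[24,14],[27,0]]
[[24,14],[28,0]]
[[24,14],[38,0]]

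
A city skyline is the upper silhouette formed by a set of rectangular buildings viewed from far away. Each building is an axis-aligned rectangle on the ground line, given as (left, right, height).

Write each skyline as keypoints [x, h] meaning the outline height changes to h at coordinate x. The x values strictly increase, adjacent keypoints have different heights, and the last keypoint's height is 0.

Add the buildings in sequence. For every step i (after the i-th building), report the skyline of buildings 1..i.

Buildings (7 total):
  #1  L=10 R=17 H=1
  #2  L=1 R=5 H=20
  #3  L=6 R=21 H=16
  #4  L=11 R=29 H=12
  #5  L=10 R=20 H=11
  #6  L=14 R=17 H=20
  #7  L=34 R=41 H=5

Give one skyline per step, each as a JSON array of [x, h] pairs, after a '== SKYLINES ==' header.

== SKYLINES ==
[[10,1],[17,0]]
[[1,20],[5,0],[10,1],[17,0]]
[[1,20],[5,0],[6,16],[21,0]]
[[1,20],[5,0],[6,16],[21,12],[29,0]]
[[1,20],[5,0],[6,16],[21,12],[29,0]]
[[1,20],[5,0],[6,16],[14,20],[17,16],[21,12],[29,0]]
[[1,20],[5,0],[6,16],[14,20],[17,16],[21,12],[29,0],[34,5],[41,0]]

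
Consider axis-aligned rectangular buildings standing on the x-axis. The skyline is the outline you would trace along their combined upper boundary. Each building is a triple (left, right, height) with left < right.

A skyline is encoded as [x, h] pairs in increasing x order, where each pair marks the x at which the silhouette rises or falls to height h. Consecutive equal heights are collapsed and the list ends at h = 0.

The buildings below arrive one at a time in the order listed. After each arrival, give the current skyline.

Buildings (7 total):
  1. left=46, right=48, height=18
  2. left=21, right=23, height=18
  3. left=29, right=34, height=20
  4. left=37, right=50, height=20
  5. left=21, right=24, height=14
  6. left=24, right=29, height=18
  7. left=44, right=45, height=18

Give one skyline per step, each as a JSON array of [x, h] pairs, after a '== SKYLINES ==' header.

== SKYLINES ==
[[46,18],[48,0]]
[[21,18],[23,0],[46,18],[48,0]]
[[21,18],[23,0],[29,20],[34,0],[46,18],[48,0]]
[[21,18],[23,0],[29,20],[34,0],[37,20],[50,0]]
[[21,18],[23,14],[24,0],[29,20],[34,0],[37,20],[50,0]]
[[21,18],[23,14],[24,18],[29,20],[34,0],[37,20],[50,0]]
[[21,18],[23,14],[24,18],[29,20],[34,0],[37,20],[50,0]]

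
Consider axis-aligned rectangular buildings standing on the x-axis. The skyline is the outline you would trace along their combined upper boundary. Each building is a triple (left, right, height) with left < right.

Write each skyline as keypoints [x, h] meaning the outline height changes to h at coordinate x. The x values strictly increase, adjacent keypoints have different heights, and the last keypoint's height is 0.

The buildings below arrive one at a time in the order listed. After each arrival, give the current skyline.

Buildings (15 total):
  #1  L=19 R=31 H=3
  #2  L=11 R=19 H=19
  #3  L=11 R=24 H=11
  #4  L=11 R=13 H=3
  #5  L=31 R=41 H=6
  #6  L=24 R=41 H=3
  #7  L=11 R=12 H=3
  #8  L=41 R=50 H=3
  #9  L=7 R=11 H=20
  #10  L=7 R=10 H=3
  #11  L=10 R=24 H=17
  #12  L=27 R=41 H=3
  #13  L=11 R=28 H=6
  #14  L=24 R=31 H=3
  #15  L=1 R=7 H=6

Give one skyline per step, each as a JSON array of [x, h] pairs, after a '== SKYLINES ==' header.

== SKYLINES ==
[[19,3],[31,0]]
[[11,19],[19,3],[31,0]]
[[11,19],[19,11],[24,3],[31,0]]
[[11,19],[19,11],[24,3],[31,0]]
[[11,19],[19,11],[24,3],[31,6],[41,0]]
[[11,19],[19,11],[24,3],[31,6],[41,0]]
[[11,19],[19,11],[24,3],[31,6],[41,0]]
[[11,19],[19,11],[24,3],[31,6],[41,3],[50,0]]
[[7,20],[11,19],[19,11],[24,3],[31,6],[41,3],[50,0]]
[[7,20],[11,19],[19,11],[24,3],[31,6],[41,3],[50,0]]
[[7,20],[11,19],[19,17],[24,3],[31,6],[41,3],[50,0]]
[[7,20],[11,19],[19,17],[24,3],[31,6],[41,3],[50,0]]
[[7,20],[11,19],[19,17],[24,6],[28,3],[31,6],[41,3],[50,0]]
[[7,20],[11,19],[19,17],[24,6],[28,3],[31,6],[41,3],[50,0]]
[[1,6],[7,20],[11,19],[19,17],[24,6],[28,3],[31,6],[41,3],[50,0]]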